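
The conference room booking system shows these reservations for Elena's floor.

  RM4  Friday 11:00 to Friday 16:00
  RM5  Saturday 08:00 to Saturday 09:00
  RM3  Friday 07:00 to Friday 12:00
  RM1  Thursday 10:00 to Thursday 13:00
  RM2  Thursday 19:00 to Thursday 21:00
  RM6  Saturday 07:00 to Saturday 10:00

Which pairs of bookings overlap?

Sorted by start: RM1, RM2, RM3, RM4, RM6, RM5.
RM2 starts after RM1 ends, so nothing later overlaps RM1 either.
RM3 starts after RM2 ends, so nothing later overlaps RM2 either.
RM4 starts before RM3 ends → RM3 and RM4 overlap.
RM6 starts after RM3 ends, so nothing later overlaps RM3 either.
RM6 starts after RM4 ends, so nothing later overlaps RM4 either.
RM5 starts before RM6 ends → RM6 and RM5 overlap.

RM3 & RM4, RM5 & RM6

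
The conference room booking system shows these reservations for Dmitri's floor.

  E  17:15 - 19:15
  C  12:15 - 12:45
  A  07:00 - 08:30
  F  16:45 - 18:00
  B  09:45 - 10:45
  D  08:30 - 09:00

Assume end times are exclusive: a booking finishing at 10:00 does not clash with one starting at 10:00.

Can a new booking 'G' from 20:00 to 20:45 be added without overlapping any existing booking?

A: ends 08:30 at or before G starts 20:00 → clear.
D: ends 09:00 at or before G starts 20:00 → clear.
B: ends 10:45 at or before G starts 20:00 → clear.
C: ends 12:45 at or before G starts 20:00 → clear.
F: ends 18:00 at or before G starts 20:00 → clear.
E: ends 19:15 at or before G starts 20:00 → clear.

Yes — the slot is free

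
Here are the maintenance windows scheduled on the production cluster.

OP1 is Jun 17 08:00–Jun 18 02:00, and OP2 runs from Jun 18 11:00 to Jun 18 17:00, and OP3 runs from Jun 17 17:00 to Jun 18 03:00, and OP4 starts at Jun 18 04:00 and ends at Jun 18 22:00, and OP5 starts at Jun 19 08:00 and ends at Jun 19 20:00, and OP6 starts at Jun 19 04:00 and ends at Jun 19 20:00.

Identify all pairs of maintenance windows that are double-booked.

Sorted by start: OP1, OP3, OP4, OP2, OP6, OP5.
OP3 starts before OP1 ends → OP1 and OP3 overlap.
OP4 starts after OP1 ends; OP1 is clear from here.
OP4 starts after OP3 ends; OP3 is clear from here.
OP2 starts before OP4 ends → OP4 and OP2 overlap.
OP6 starts after OP4 ends; OP4 is clear from here.
OP6 starts after OP2 ends; OP2 is clear from here.
OP5 starts before OP6 ends → OP6 and OP5 overlap.

OP1 & OP3, OP2 & OP4, OP5 & OP6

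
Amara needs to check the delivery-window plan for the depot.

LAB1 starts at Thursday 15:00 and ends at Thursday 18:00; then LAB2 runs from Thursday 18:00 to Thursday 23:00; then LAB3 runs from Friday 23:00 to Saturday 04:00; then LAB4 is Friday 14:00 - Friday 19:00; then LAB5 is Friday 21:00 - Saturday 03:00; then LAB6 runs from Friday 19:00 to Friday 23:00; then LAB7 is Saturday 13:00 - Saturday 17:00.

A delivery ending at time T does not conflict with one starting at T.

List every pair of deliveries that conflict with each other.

LAB3 & LAB5, LAB5 & LAB6

Sorted by start: LAB1, LAB2, LAB4, LAB6, LAB5, LAB3, LAB7.
LAB2 starts exactly when LAB1 ends (back-to-back, no overlap), so nothing later overlaps LAB1 either.
LAB4 starts after LAB2 ends, so nothing later overlaps LAB2 either.
LAB6 starts exactly when LAB4 ends (back-to-back, no overlap), so nothing later overlaps LAB4 either.
LAB5 starts before LAB6 ends → LAB6 and LAB5 overlap.
LAB3 starts exactly when LAB6 ends (back-to-back, no overlap), so nothing later overlaps LAB6 either.
LAB3 starts before LAB5 ends → LAB5 and LAB3 overlap.
LAB7 starts after LAB5 ends.
LAB7 starts after LAB3 ends.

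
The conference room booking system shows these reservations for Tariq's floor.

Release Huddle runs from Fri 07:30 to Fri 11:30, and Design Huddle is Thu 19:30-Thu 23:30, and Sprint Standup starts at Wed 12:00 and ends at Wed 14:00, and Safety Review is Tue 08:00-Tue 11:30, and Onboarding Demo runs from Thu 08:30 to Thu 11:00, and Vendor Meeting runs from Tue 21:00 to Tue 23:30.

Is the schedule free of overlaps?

Yes

Sorted by start: Safety Review, Vendor Meeting, Sprint Standup, Onboarding Demo, Design Huddle, Release Huddle.
Vendor Meeting starts after Safety Review ends — done with Safety Review.
Sprint Standup starts after Vendor Meeting ends — done with Vendor Meeting.
Onboarding Demo starts after Sprint Standup ends — done with Sprint Standup.
Design Huddle starts after Onboarding Demo ends — done with Onboarding Demo.
Release Huddle starts after Design Huddle ends.
Every pair is clear; the schedule has no overlaps.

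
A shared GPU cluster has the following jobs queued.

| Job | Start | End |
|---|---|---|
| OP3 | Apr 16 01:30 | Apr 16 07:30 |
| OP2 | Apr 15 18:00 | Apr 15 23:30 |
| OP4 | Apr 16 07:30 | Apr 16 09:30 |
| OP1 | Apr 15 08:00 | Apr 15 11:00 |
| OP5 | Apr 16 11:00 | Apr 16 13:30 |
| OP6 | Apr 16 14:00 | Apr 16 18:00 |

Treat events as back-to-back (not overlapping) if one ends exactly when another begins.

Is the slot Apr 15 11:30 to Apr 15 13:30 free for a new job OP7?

Yes — the slot is free

OP1: ends Apr 15 11:00 at or before OP7 starts Apr 15 11:30 → clear.
OP2: starts Apr 15 18:00 at or after OP7 ends Apr 15 13:30 → clear.
OP3: starts Apr 16 01:30 at or after OP7 ends Apr 15 13:30 → clear.
OP4: starts Apr 16 07:30 at or after OP7 ends Apr 15 13:30 → clear.
OP5: starts Apr 16 11:00 at or after OP7 ends Apr 15 13:30 → clear.
OP6: starts Apr 16 14:00 at or after OP7 ends Apr 15 13:30 → clear.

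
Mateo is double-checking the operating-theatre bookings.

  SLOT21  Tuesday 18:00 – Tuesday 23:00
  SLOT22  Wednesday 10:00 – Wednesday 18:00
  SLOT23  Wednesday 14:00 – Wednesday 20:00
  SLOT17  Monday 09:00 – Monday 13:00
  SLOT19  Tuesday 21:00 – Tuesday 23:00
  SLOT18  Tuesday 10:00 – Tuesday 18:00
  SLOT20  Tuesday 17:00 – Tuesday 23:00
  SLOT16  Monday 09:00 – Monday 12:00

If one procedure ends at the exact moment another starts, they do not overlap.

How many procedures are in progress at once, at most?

3

Sort all start/end points and keep a running count:
Monday 09:00 start SLOT16 → 1
Monday 09:00 start SLOT17 → 2
Monday 12:00 end SLOT16 → 1
Monday 13:00 end SLOT17 → 0
Tuesday 10:00 start SLOT18 → 1
Tuesday 17:00 start SLOT20 → 2
Tuesday 18:00 end SLOT18 → 1
Tuesday 18:00 start SLOT21 → 2
Tuesday 21:00 start SLOT19 → 3
Tuesday 23:00 end SLOT19 → 2
Tuesday 23:00 end SLOT20 → 1
Tuesday 23:00 end SLOT21 → 0
Wednesday 10:00 start SLOT22 → 1
Wednesday 14:00 start SLOT23 → 2
Wednesday 18:00 end SLOT22 → 1
Wednesday 20:00 end SLOT23 → 0
Peak is 3, at Tuesday 21:00 (SLOT19, SLOT20, SLOT21).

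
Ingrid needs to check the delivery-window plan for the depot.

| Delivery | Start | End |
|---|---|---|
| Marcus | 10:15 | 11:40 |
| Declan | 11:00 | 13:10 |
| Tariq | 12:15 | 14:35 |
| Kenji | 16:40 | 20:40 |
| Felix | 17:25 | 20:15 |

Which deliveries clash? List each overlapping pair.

Sorted by start: Marcus, Declan, Tariq, Kenji, Felix.
Declan starts before Marcus ends → Marcus and Declan overlap.
Tariq starts after Marcus ends; Marcus is clear from here.
Tariq starts before Declan ends → Declan and Tariq overlap.
Kenji starts after Declan ends; Declan is clear from here.
Kenji starts after Tariq ends; Tariq is clear from here.
Felix starts before Kenji ends → Kenji and Felix overlap.

Declan & Marcus, Declan & Tariq, Felix & Kenji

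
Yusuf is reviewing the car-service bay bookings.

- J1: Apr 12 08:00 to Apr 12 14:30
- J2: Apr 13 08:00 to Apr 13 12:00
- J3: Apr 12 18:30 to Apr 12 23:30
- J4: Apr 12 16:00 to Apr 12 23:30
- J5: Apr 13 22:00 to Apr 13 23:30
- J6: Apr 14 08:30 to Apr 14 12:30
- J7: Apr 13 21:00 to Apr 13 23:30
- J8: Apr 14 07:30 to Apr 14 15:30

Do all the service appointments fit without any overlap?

No

Check each pair: they overlap iff neither finishes before the other starts.
Sorted by start: J1, J4, J3, J2, J7, J5, J8, J6.
J4 starts after J1 ends, so J1 has no further overlaps.
J3 starts before J4 ends → J4 and J3 overlap.
That's a conflict, so the schedule is not conflict-free.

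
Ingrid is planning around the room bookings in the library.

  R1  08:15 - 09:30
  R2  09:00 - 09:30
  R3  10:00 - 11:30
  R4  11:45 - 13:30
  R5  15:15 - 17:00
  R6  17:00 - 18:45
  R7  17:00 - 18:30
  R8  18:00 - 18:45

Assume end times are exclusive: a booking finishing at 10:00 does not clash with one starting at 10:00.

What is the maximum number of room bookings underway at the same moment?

Walk through starts and ends in time order (an end at T is processed before a start at T):
08:15 start R1 → 1
09:00 start R2 → 2
09:30 end R1 → 1
09:30 end R2 → 0
10:00 start R3 → 1
11:30 end R3 → 0
11:45 start R4 → 1
13:30 end R4 → 0
15:15 start R5 → 1
17:00 end R5 → 0
17:00 start R6 → 1
17:00 start R7 → 2
18:00 start R8 → 3
18:30 end R7 → 2
18:45 end R6 → 1
18:45 end R8 → 0
Peak is 3, at 18:00 (R6, R7, R8).

3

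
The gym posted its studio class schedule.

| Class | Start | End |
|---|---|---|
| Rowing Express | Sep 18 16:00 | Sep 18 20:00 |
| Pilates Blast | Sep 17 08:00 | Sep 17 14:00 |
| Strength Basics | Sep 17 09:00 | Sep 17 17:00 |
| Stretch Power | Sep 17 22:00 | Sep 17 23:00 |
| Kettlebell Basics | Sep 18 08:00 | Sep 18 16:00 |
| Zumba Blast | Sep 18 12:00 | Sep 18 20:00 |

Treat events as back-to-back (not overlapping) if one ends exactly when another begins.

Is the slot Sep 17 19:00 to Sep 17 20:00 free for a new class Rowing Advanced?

Yes — the slot is free

Pilates Blast: ends Sep 17 14:00 at or before Rowing Advanced starts Sep 17 19:00 → clear.
Strength Basics: ends Sep 17 17:00 at or before Rowing Advanced starts Sep 17 19:00 → clear.
Stretch Power: starts Sep 17 22:00 at or after Rowing Advanced ends Sep 17 20:00 → clear.
Kettlebell Basics: starts Sep 18 08:00 at or after Rowing Advanced ends Sep 17 20:00 → clear.
Zumba Blast: starts Sep 18 12:00 at or after Rowing Advanced ends Sep 17 20:00 → clear.
Rowing Express: starts Sep 18 16:00 at or after Rowing Advanced ends Sep 17 20:00 → clear.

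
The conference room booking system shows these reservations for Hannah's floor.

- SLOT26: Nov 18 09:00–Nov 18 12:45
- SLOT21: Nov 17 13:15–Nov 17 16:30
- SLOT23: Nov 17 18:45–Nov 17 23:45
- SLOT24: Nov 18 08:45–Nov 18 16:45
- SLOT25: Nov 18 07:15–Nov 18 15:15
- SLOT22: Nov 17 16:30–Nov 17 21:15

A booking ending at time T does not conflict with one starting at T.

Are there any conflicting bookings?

Two intervals overlap when each starts before the other ends.
Sorted by start: SLOT21, SLOT22, SLOT23, SLOT25, SLOT24, SLOT26.
SLOT22 starts exactly when SLOT21 ends (back-to-back, no overlap), so SLOT21 has no further overlaps.
SLOT23 starts before SLOT22 ends → SLOT22 and SLOT23 overlap.
That's a conflict, so the schedule is not conflict-free.

Yes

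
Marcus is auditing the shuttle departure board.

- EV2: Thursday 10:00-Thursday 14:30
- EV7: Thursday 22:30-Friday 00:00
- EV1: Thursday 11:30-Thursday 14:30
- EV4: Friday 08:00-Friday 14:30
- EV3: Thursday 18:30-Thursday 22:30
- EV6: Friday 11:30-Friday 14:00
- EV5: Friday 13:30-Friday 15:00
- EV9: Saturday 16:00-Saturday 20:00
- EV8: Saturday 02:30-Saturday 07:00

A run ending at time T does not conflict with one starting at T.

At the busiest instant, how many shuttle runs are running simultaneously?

Walk through starts and ends in time order (an end at T is processed before a start at T):
Thursday 10:00 start EV2 → 1
Thursday 11:30 start EV1 → 2
Thursday 14:30 end EV1 → 1
Thursday 14:30 end EV2 → 0
Thursday 18:30 start EV3 → 1
Thursday 22:30 end EV3 → 0
Thursday 22:30 start EV7 → 1
Friday 00:00 end EV7 → 0
Friday 08:00 start EV4 → 1
Friday 11:30 start EV6 → 2
Friday 13:30 start EV5 → 3
Friday 14:00 end EV6 → 2
Friday 14:30 end EV4 → 1
Friday 15:00 end EV5 → 0
Saturday 02:30 start EV8 → 1
Saturday 07:00 end EV8 → 0
Saturday 16:00 start EV9 → 1
Saturday 20:00 end EV9 → 0
Peak is 3, at Friday 13:30 (EV4, EV5, EV6).

3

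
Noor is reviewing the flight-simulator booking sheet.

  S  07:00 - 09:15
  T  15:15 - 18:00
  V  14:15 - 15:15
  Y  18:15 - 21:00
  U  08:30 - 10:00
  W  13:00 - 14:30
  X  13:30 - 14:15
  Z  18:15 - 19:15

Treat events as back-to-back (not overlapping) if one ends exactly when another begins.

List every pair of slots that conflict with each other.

Sorted by start: S, U, W, X, V, T, Y, Z.
U starts before S ends → S and U overlap.
W starts after S ends, so nothing later overlaps S either.
W starts after U ends, so nothing later overlaps U either.
X starts before W ends → W and X overlap.
V starts before W ends → W and V overlap.
T starts after W ends, so nothing later overlaps W either.
V starts exactly when X ends (back-to-back, no overlap), so nothing later overlaps X either.
T starts exactly when V ends (back-to-back, no overlap), so nothing later overlaps V either.
Y starts after T ends, so nothing later overlaps T either.
Z starts before Y ends → Y and Z overlap.

S & U, V & W, W & X, Y & Z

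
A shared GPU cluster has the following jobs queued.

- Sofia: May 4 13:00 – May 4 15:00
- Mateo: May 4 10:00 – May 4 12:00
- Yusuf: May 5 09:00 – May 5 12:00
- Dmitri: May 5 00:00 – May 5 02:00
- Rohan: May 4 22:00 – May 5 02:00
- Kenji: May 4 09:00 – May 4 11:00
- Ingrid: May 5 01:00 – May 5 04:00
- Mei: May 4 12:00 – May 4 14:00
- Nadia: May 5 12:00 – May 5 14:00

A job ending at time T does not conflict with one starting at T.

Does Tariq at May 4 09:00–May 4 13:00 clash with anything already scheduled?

Kenji: starts May 4 09:00 before Tariq ends May 4 13:00, and ends May 4 11:00 after Tariq starts May 4 09:00 → overlap.
Mateo: starts May 4 10:00 before Tariq ends May 4 13:00, and ends May 4 12:00 after Tariq starts May 4 09:00 → overlap.
Mei: starts May 4 12:00 before Tariq ends May 4 13:00, and ends May 4 14:00 after Tariq starts May 4 09:00 → overlap.
Sofia: starts May 4 13:00 at or after Tariq ends May 4 13:00 → clear.
Rohan: starts May 4 22:00 at or after Tariq ends May 4 13:00 → clear.
Dmitri: starts May 5 00:00 at or after Tariq ends May 4 13:00 → clear.
Ingrid: starts May 5 01:00 at or after Tariq ends May 4 13:00 → clear.
Yusuf: starts May 5 09:00 at or after Tariq ends May 4 13:00 → clear.
Nadia: starts May 5 12:00 at or after Tariq ends May 4 13:00 → clear.
Tariq overlaps Kenji, Mateo, Mei.

Yes — it overlaps Kenji, Mateo, Mei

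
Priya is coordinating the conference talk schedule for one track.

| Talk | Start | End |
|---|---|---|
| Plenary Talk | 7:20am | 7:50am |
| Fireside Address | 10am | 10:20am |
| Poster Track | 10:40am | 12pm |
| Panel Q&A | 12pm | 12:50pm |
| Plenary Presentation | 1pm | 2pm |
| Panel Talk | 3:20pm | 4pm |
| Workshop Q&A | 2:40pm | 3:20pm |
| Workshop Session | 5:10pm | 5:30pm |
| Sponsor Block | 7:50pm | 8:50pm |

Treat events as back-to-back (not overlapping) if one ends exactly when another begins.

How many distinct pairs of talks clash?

Check each pair: they overlap iff neither finishes before the other starts.
Sorted by start: Plenary Talk, Fireside Address, Poster Track, Panel Q&A, Plenary Presentation, Workshop Q&A, Panel Talk, Workshop Session, Sponsor Block.
Fireside Address starts after Plenary Talk ends; Plenary Talk is clear from here.
Poster Track starts after Fireside Address ends; Fireside Address is clear from here.
Panel Q&A starts exactly when Poster Track ends (back-to-back, no overlap); Poster Track is clear from here.
Plenary Presentation starts after Panel Q&A ends; Panel Q&A is clear from here.
Workshop Q&A starts after Plenary Presentation ends; Plenary Presentation is clear from here.
Panel Talk starts exactly when Workshop Q&A ends (back-to-back, no overlap); Workshop Q&A is clear from here.
Workshop Session starts after Panel Talk ends; Panel Talk is clear from here.
Sponsor Block starts after Workshop Session ends.
No pair overlaps.

0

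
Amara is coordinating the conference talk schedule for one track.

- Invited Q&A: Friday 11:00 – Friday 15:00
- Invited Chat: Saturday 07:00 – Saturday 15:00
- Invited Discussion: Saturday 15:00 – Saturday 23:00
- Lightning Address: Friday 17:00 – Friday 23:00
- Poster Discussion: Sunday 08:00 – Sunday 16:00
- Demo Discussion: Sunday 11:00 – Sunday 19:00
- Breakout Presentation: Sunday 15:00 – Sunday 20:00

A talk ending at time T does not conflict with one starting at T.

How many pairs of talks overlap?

Sorted by start: Invited Q&A, Lightning Address, Invited Chat, Invited Discussion, Poster Discussion, Demo Discussion, Breakout Presentation.
Lightning Address starts after Invited Q&A ends; Invited Q&A is clear from here.
Invited Chat starts after Lightning Address ends; Lightning Address is clear from here.
Invited Discussion starts exactly when Invited Chat ends (back-to-back, no overlap); Invited Chat is clear from here.
Poster Discussion starts after Invited Discussion ends; Invited Discussion is clear from here.
Demo Discussion starts before Poster Discussion ends → Poster Discussion and Demo Discussion overlap.
Breakout Presentation starts before Poster Discussion ends → Poster Discussion and Breakout Presentation overlap.
Breakout Presentation starts before Demo Discussion ends → Demo Discussion and Breakout Presentation overlap.
Overlapping pairs: Breakout Presentation & Demo Discussion, Breakout Presentation & Poster Discussion, Demo Discussion & Poster Discussion — 3 in total.

3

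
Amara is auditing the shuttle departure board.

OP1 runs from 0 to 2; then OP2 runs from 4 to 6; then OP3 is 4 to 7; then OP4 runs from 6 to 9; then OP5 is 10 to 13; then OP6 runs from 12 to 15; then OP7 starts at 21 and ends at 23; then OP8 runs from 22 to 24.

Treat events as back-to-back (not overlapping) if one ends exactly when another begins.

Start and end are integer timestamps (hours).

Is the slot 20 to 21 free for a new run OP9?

OP1: ends 2 at or before OP9 starts 20 → clear.
OP2: ends 6 at or before OP9 starts 20 → clear.
OP3: ends 7 at or before OP9 starts 20 → clear.
OP4: ends 9 at or before OP9 starts 20 → clear.
OP5: ends 13 at or before OP9 starts 20 → clear.
OP6: ends 15 at or before OP9 starts 20 → clear.
OP7: starts 21 at or after OP9 ends 21 → clear.
OP8: starts 22 at or after OP9 ends 21 → clear.

Yes — the slot is free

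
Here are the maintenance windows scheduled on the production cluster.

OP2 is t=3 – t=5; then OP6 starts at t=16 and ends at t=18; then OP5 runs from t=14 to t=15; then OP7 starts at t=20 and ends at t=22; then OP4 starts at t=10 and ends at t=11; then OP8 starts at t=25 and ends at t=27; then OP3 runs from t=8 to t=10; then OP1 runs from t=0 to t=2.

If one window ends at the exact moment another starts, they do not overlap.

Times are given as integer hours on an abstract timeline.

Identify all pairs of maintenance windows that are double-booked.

Two intervals overlap when each starts before the other ends.
Sorted by start: OP1, OP2, OP3, OP4, OP5, OP6, OP7, OP8.
OP2 starts after OP1 ends; OP1 is clear from here.
OP3 starts after OP2 ends; OP2 is clear from here.
OP4 starts exactly when OP3 ends (back-to-back, no overlap); OP3 is clear from here.
OP5 starts after OP4 ends; OP4 is clear from here.
OP6 starts after OP5 ends; OP5 is clear from here.
OP7 starts after OP6 ends; OP6 is clear from here.
OP8 starts after OP7 ends.

none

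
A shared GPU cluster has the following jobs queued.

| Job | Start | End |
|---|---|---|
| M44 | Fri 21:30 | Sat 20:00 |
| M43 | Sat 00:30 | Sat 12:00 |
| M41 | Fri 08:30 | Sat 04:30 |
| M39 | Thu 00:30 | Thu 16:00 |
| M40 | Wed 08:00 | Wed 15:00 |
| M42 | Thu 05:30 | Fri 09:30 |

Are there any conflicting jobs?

Yes

Sorted by start: M40, M39, M42, M41, M44, M43.
M39 starts after M40 ends; M40 is clear from here.
M42 starts before M39 ends → M39 and M42 overlap.
That's a conflict, so the schedule is not conflict-free.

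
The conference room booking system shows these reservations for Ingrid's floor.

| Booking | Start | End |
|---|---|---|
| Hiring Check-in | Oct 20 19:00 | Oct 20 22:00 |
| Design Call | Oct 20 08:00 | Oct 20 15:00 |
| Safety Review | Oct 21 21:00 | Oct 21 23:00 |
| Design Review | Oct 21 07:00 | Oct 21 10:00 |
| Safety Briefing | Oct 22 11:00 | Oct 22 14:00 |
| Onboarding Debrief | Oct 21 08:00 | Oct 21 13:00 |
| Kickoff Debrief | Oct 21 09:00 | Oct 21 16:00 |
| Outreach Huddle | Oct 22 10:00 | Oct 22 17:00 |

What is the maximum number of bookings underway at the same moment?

Sort all start/end points and keep a running count:
Oct 20 08:00 start Design Call → 1
Oct 20 15:00 end Design Call → 0
Oct 20 19:00 start Hiring Check-in → 1
Oct 20 22:00 end Hiring Check-in → 0
Oct 21 07:00 start Design Review → 1
Oct 21 08:00 start Onboarding Debrief → 2
Oct 21 09:00 start Kickoff Debrief → 3
Oct 21 10:00 end Design Review → 2
Oct 21 13:00 end Onboarding Debrief → 1
Oct 21 16:00 end Kickoff Debrief → 0
Oct 21 21:00 start Safety Review → 1
Oct 21 23:00 end Safety Review → 0
Oct 22 10:00 start Outreach Huddle → 1
Oct 22 11:00 start Safety Briefing → 2
Oct 22 14:00 end Safety Briefing → 1
Oct 22 17:00 end Outreach Huddle → 0
Peak is 3, at Oct 21 09:00 (Design Review, Kickoff Debrief, Onboarding Debrief).

3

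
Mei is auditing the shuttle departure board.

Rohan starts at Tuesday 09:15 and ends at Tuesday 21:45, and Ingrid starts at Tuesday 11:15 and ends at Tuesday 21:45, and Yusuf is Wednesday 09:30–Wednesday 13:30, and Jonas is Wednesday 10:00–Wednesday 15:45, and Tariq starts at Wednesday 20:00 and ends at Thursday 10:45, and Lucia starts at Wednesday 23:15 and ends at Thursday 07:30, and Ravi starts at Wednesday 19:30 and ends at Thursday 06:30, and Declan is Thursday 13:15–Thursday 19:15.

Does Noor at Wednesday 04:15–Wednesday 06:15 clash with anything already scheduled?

Rohan: ends Tuesday 21:45 at or before Noor starts Wednesday 04:15 → clear.
Ingrid: ends Tuesday 21:45 at or before Noor starts Wednesday 04:15 → clear.
Yusuf: starts Wednesday 09:30 at or after Noor ends Wednesday 06:15 → clear.
Jonas: starts Wednesday 10:00 at or after Noor ends Wednesday 06:15 → clear.
Ravi: starts Wednesday 19:30 at or after Noor ends Wednesday 06:15 → clear.
Tariq: starts Wednesday 20:00 at or after Noor ends Wednesday 06:15 → clear.
Lucia: starts Wednesday 23:15 at or after Noor ends Wednesday 06:15 → clear.
Declan: starts Thursday 13:15 at or after Noor ends Wednesday 06:15 → clear.

No — it doesn't clash with anything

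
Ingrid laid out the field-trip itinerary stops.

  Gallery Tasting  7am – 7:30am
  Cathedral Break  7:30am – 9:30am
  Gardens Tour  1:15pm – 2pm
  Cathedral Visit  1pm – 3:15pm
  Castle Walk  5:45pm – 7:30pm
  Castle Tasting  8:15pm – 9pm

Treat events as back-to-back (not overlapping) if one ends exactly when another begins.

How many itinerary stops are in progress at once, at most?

Walk through starts and ends in time order (an end at T is processed before a start at T):
7am start Gallery Tasting → 1
7:30am end Gallery Tasting → 0
7:30am start Cathedral Break → 1
9:30am end Cathedral Break → 0
1pm start Cathedral Visit → 1
1:15pm start Gardens Tour → 2
2pm end Gardens Tour → 1
3:15pm end Cathedral Visit → 0
5:45pm start Castle Walk → 1
7:30pm end Castle Walk → 0
8:15pm start Castle Tasting → 1
9pm end Castle Tasting → 0
Peak is 2, at 1:15pm (Cathedral Visit, Gardens Tour).

2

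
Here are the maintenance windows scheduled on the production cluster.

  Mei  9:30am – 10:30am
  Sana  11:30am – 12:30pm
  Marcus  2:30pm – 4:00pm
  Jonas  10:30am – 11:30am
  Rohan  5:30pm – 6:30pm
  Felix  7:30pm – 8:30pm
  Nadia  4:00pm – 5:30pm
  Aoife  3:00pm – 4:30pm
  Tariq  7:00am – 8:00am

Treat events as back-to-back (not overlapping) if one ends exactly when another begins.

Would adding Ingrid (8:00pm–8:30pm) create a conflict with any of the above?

Yes — it overlaps Felix

Tariq: ends 8:00am at or before Ingrid starts 8:00pm → clear.
Mei: ends 10:30am at or before Ingrid starts 8:00pm → clear.
Jonas: ends 11:30am at or before Ingrid starts 8:00pm → clear.
Sana: ends 12:30pm at or before Ingrid starts 8:00pm → clear.
Marcus: ends 4:00pm at or before Ingrid starts 8:00pm → clear.
Aoife: ends 4:30pm at or before Ingrid starts 8:00pm → clear.
Nadia: ends 5:30pm at or before Ingrid starts 8:00pm → clear.
Rohan: ends 6:30pm at or before Ingrid starts 8:00pm → clear.
Felix: starts 7:30pm before Ingrid ends 8:30pm, and ends 8:30pm after Ingrid starts 8:00pm → overlap.
Ingrid overlaps Felix.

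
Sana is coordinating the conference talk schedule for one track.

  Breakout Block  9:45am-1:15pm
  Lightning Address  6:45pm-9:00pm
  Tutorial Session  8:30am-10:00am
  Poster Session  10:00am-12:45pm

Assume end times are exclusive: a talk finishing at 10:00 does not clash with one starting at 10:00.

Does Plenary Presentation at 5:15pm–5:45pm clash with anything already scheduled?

No — it doesn't clash with anything

Tutorial Session: ends 10:00am at or before Plenary Presentation starts 5:15pm → clear.
Breakout Block: ends 1:15pm at or before Plenary Presentation starts 5:15pm → clear.
Poster Session: ends 12:45pm at or before Plenary Presentation starts 5:15pm → clear.
Lightning Address: starts 6:45pm at or after Plenary Presentation ends 5:45pm → clear.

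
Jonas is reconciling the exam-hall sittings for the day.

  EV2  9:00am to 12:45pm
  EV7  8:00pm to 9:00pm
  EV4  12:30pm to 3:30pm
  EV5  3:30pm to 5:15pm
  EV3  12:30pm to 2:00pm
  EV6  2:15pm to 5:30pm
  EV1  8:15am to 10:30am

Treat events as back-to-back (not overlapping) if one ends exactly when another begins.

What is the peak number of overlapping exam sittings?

3

Walk through starts and ends in time order (an end at T is processed before a start at T):
8:15am start EV1 → 1
9:00am start EV2 → 2
10:30am end EV1 → 1
12:30pm start EV3 → 2
12:30pm start EV4 → 3
12:45pm end EV2 → 2
2:00pm end EV3 → 1
2:15pm start EV6 → 2
3:30pm end EV4 → 1
3:30pm start EV5 → 2
5:15pm end EV5 → 1
5:30pm end EV6 → 0
8:00pm start EV7 → 1
9:00pm end EV7 → 0
Peak is 3, at 12:30pm (EV2, EV3, EV4).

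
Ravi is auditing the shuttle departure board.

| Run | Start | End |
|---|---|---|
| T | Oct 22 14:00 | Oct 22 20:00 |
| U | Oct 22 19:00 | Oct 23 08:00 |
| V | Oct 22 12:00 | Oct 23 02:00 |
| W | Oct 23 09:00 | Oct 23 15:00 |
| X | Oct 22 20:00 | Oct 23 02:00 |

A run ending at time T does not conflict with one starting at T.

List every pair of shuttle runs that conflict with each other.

T & U, T & V, U & V, U & X, V & X

Sorted by start: V, T, U, X, W.
T starts before V ends → V and T overlap.
U starts before V ends → V and U overlap.
X starts before V ends → V and X overlap.
W starts after V ends.
U starts before T ends → T and U overlap.
X starts exactly when T ends (back-to-back, no overlap), so nothing later overlaps T either.
X starts before U ends → U and X overlap.
W starts after U ends.
W starts after X ends.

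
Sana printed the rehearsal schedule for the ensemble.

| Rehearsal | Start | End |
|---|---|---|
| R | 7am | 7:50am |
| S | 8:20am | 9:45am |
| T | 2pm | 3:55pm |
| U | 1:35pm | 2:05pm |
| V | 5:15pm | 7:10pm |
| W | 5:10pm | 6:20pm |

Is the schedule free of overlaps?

Sorted by start: R, S, U, T, W, V.
S starts after R ends; R is clear from here.
U starts after S ends; S is clear from here.
T starts before U ends → U and T overlap.
That's a conflict, so the schedule is not conflict-free.

No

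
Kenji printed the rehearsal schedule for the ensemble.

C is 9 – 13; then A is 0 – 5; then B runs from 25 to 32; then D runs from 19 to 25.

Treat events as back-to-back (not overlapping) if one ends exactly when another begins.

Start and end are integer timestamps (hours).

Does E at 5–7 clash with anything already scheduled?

A: ends 5 at or before E starts 5 → clear.
C: starts 9 at or after E ends 7 → clear.
D: starts 19 at or after E ends 7 → clear.
B: starts 25 at or after E ends 7 → clear.

No — it doesn't clash with anything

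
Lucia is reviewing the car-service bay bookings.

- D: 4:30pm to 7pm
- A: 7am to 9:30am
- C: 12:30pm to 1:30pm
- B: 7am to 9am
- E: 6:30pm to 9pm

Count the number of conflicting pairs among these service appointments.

Two intervals overlap when each starts before the other ends.
Sorted by start: A, B, C, D, E.
B starts before A ends → A and B overlap.
C starts after A ends — done with A.
C starts after B ends — done with B.
D starts after C ends — done with C.
E starts before D ends → D and E overlap.
Overlapping pairs: A & B, D & E — 2 in total.

2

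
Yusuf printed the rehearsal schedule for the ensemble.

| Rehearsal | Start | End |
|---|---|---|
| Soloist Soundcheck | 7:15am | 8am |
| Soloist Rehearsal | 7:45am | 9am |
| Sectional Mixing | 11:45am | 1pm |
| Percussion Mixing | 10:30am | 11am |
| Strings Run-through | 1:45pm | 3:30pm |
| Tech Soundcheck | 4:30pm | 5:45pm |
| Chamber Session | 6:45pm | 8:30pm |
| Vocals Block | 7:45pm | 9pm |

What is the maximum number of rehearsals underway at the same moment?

Sort all start/end points and keep a running count:
7:15am start Soloist Soundcheck → 1
7:45am start Soloist Rehearsal → 2
8am end Soloist Soundcheck → 1
9am end Soloist Rehearsal → 0
10:30am start Percussion Mixing → 1
11am end Percussion Mixing → 0
11:45am start Sectional Mixing → 1
1pm end Sectional Mixing → 0
1:45pm start Strings Run-through → 1
3:30pm end Strings Run-through → 0
4:30pm start Tech Soundcheck → 1
5:45pm end Tech Soundcheck → 0
6:45pm start Chamber Session → 1
7:45pm start Vocals Block → 2
8:30pm end Chamber Session → 1
9pm end Vocals Block → 0
Peak is 2, at 7:45am (Soloist Rehearsal, Soloist Soundcheck).

2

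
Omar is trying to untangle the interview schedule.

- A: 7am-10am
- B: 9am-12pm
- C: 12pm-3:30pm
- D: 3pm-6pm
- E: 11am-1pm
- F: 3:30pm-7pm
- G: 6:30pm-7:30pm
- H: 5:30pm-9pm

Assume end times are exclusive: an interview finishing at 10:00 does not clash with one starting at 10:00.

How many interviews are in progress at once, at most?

3

Walk through starts and ends in time order (an end at T is processed before a start at T):
7am start A → 1
9am start B → 2
10am end A → 1
11am start E → 2
12pm end B → 1
12pm start C → 2
1pm end E → 1
3pm start D → 2
3:30pm end C → 1
3:30pm start F → 2
5:30pm start H → 3
6pm end D → 2
6:30pm start G → 3
7pm end F → 2
7:30pm end G → 1
9pm end H → 0
Peak is 3, at 5:30pm (D, F, H).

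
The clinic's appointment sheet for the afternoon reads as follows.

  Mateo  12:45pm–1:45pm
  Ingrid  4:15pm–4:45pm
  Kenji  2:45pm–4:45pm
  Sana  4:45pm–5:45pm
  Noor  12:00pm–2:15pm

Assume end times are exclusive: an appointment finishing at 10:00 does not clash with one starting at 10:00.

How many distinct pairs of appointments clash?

Sorted by start: Noor, Mateo, Kenji, Ingrid, Sana.
Mateo starts before Noor ends → Noor and Mateo overlap.
Kenji starts after Noor ends; Noor is clear from here.
Kenji starts after Mateo ends; Mateo is clear from here.
Ingrid starts before Kenji ends → Kenji and Ingrid overlap.
Sana starts exactly when Kenji ends (back-to-back, no overlap).
Sana starts exactly when Ingrid ends (back-to-back, no overlap).
Overlapping pairs: Ingrid & Kenji, Mateo & Noor — 2 in total.

2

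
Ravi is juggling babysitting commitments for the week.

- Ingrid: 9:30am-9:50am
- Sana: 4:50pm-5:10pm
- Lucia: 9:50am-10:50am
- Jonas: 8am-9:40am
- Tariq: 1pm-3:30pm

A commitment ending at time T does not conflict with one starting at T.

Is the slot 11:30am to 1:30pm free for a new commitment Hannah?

No — it overlaps Tariq

Jonas: ends 9:40am at or before Hannah starts 11:30am → clear.
Ingrid: ends 9:50am at or before Hannah starts 11:30am → clear.
Lucia: ends 10:50am at or before Hannah starts 11:30am → clear.
Tariq: starts 1pm before Hannah ends 1:30pm, and ends 3:30pm after Hannah starts 11:30am → overlap.
Sana: starts 4:50pm at or after Hannah ends 1:30pm → clear.
Hannah overlaps Tariq.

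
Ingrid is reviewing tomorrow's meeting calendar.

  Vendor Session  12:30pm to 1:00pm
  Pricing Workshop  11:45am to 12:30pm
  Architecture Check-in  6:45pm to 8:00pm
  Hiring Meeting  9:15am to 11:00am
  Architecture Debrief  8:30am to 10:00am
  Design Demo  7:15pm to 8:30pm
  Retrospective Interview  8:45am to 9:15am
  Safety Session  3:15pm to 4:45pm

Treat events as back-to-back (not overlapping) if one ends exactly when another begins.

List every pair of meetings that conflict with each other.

Architecture Check-in & Design Demo, Architecture Debrief & Hiring Meeting, Architecture Debrief & Retrospective Interview

Two intervals overlap when each starts before the other ends.
Sorted by start: Architecture Debrief, Retrospective Interview, Hiring Meeting, Pricing Workshop, Vendor Session, Safety Session, Architecture Check-in, Design Demo.
Retrospective Interview starts before Architecture Debrief ends → Architecture Debrief and Retrospective Interview overlap.
Hiring Meeting starts before Architecture Debrief ends → Architecture Debrief and Hiring Meeting overlap.
Pricing Workshop starts after Architecture Debrief ends — done with Architecture Debrief.
Hiring Meeting starts exactly when Retrospective Interview ends (back-to-back, no overlap) — done with Retrospective Interview.
Pricing Workshop starts after Hiring Meeting ends — done with Hiring Meeting.
Vendor Session starts exactly when Pricing Workshop ends (back-to-back, no overlap) — done with Pricing Workshop.
Safety Session starts after Vendor Session ends — done with Vendor Session.
Architecture Check-in starts after Safety Session ends — done with Safety Session.
Design Demo starts before Architecture Check-in ends → Architecture Check-in and Design Demo overlap.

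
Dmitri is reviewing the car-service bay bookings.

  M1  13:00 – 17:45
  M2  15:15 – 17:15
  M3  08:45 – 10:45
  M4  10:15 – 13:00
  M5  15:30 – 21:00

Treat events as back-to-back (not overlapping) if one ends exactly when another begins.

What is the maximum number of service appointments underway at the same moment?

3

Sweep the timeline, counting +1 at each start and −1 at each end (ends before starts at a tie):
08:45 start M3 → 1
10:15 start M4 → 2
10:45 end M3 → 1
13:00 end M4 → 0
13:00 start M1 → 1
15:15 start M2 → 2
15:30 start M5 → 3
17:15 end M2 → 2
17:45 end M1 → 1
21:00 end M5 → 0
Peak is 3, at 15:30 (M1, M2, M5).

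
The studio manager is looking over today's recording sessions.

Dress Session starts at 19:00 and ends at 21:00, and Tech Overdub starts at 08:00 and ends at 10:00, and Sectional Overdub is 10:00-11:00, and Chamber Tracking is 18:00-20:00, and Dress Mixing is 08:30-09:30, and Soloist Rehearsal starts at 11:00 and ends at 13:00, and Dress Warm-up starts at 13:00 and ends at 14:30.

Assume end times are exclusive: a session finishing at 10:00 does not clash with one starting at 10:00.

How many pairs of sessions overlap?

Check each pair: they overlap iff neither finishes before the other starts.
Sorted by start: Tech Overdub, Dress Mixing, Sectional Overdub, Soloist Rehearsal, Dress Warm-up, Chamber Tracking, Dress Session.
Dress Mixing starts before Tech Overdub ends → Tech Overdub and Dress Mixing overlap.
Sectional Overdub starts exactly when Tech Overdub ends (back-to-back, no overlap), so nothing later overlaps Tech Overdub either.
Sectional Overdub starts after Dress Mixing ends, so nothing later overlaps Dress Mixing either.
Soloist Rehearsal starts exactly when Sectional Overdub ends (back-to-back, no overlap), so nothing later overlaps Sectional Overdub either.
Dress Warm-up starts exactly when Soloist Rehearsal ends (back-to-back, no overlap), so nothing later overlaps Soloist Rehearsal either.
Chamber Tracking starts after Dress Warm-up ends, so nothing later overlaps Dress Warm-up either.
Dress Session starts before Chamber Tracking ends → Chamber Tracking and Dress Session overlap.
Overlapping pairs: Chamber Tracking & Dress Session, Dress Mixing & Tech Overdub — 2 in total.

2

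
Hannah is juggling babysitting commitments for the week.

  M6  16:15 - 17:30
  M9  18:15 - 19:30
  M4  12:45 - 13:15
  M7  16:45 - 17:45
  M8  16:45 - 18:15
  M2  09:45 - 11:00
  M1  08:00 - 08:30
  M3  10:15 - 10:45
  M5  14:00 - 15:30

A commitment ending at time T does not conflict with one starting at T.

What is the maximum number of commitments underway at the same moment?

3

Sweep the timeline, counting +1 at each start and −1 at each end (ends before starts at a tie):
08:00 start M1 → 1
08:30 end M1 → 0
09:45 start M2 → 1
10:15 start M3 → 2
10:45 end M3 → 1
11:00 end M2 → 0
12:45 start M4 → 1
13:15 end M4 → 0
14:00 start M5 → 1
15:30 end M5 → 0
16:15 start M6 → 1
16:45 start M7 → 2
16:45 start M8 → 3
17:30 end M6 → 2
17:45 end M7 → 1
18:15 end M8 → 0
18:15 start M9 → 1
19:30 end M9 → 0
Peak is 3, at 16:45 (M6, M7, M8).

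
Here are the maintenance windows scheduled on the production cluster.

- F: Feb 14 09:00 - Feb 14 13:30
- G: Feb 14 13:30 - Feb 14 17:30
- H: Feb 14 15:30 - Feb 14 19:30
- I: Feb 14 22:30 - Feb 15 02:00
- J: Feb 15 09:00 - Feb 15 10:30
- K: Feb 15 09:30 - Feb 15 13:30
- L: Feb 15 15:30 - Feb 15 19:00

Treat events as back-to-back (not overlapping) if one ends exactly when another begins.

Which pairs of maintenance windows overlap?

Sorted by start: F, G, H, I, J, K, L.
G starts exactly when F ends (back-to-back, no overlap); F is clear from here.
H starts before G ends → G and H overlap.
I starts after G ends; G is clear from here.
I starts after H ends; H is clear from here.
J starts after I ends; I is clear from here.
K starts before J ends → J and K overlap.
L starts after J ends.
L starts after K ends.

G & H, J & K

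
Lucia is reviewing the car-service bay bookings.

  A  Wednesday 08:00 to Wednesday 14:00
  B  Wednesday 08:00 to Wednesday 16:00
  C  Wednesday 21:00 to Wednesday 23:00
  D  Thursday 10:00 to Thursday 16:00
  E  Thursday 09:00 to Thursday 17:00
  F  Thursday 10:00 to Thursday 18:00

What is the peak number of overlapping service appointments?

3

Walk through starts and ends in time order (an end at T is processed before a start at T):
Wednesday 08:00 start A → 1
Wednesday 08:00 start B → 2
Wednesday 14:00 end A → 1
Wednesday 16:00 end B → 0
Wednesday 21:00 start C → 1
Wednesday 23:00 end C → 0
Thursday 09:00 start E → 1
Thursday 10:00 start D → 2
Thursday 10:00 start F → 3
Thursday 16:00 end D → 2
Thursday 17:00 end E → 1
Thursday 18:00 end F → 0
Peak is 3, at Thursday 10:00 (D, E, F).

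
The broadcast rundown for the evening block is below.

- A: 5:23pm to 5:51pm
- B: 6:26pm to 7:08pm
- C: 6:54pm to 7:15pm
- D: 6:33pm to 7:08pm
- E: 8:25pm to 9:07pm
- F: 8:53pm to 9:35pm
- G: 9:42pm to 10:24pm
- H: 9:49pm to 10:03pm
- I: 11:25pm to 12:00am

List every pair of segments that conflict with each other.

Sorted by start: A, B, D, C, E, F, G, H, I.
B starts after A ends, so A has no further overlaps.
D starts before B ends → B and D overlap.
C starts before B ends → B and C overlap.
E starts after B ends, so B has no further overlaps.
C starts before D ends → D and C overlap.
E starts after D ends, so D has no further overlaps.
E starts after C ends, so C has no further overlaps.
F starts before E ends → E and F overlap.
G starts after E ends, so E has no further overlaps.
G starts after F ends, so F has no further overlaps.
H starts before G ends → G and H overlap.
I starts after G ends.
I starts after H ends.

B & C, B & D, C & D, E & F, G & H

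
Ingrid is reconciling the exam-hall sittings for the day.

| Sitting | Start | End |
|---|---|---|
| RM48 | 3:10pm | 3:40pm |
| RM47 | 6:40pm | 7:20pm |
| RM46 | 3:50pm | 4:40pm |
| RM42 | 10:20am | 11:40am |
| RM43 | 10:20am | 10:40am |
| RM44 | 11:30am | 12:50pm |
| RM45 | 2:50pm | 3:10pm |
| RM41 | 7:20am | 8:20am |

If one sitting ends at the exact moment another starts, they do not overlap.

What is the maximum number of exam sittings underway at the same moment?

2

Sort all start/end points and keep a running count:
7:20am start RM41 → 1
8:20am end RM41 → 0
10:20am start RM42 → 1
10:20am start RM43 → 2
10:40am end RM43 → 1
11:30am start RM44 → 2
11:40am end RM42 → 1
12:50pm end RM44 → 0
2:50pm start RM45 → 1
3:10pm end RM45 → 0
3:10pm start RM48 → 1
3:40pm end RM48 → 0
3:50pm start RM46 → 1
4:40pm end RM46 → 0
6:40pm start RM47 → 1
7:20pm end RM47 → 0
Peak is 2, at 10:20am (RM42, RM43).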